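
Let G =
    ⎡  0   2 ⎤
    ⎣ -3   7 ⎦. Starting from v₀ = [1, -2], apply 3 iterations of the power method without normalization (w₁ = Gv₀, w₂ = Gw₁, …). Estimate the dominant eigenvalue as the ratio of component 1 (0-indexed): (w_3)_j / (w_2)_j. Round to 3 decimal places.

w1 = Gv₀ = (0·1 + 2·(-2); (-3)·1 + 7·(-2)) = (-4, -17)
w2 = Gw1 = (0·(-4) + 2·(-17); (-3)·(-4) + 7·(-17)) = (-34, -107)
w3 = Gw2 = (-214, -647)
Ratio at component: -647 / -107 = 6.047

λ ≈ 6.047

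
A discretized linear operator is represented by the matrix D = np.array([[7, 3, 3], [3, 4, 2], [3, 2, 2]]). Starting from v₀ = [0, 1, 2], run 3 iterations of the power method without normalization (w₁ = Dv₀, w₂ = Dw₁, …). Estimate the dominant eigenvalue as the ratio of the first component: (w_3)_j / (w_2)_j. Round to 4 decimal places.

λ ≈ 10.6000

w1 = Dv₀ = (7·0 + 3·1 + 3·2; 3·0 + 4·1 + 2·2; 3·0 + 2·1 + 2·2) = (9, 8, 6)
w2 = Dw1 = (7·9 + 3·8 + 3·6; 3·9 + 4·8 + 2·6; 3·9 + 2·8 + 2·6) = (105, 71, 55)
w3 = Dw2 = (1113, 709, 567)
Ratio at component: 1113 / 105 = 10.6000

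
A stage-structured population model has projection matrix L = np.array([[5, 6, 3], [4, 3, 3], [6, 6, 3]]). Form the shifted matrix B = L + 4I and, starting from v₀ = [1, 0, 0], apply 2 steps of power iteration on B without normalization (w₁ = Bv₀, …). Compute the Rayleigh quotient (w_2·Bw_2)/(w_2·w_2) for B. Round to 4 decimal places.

B = L + 4I has rows (9, 6, 3); (4, 7, 3); (6, 6, 7)
w1 = Bv₀ = (9·1 + 6·0 + 3·0; 4·1 + 7·0 + 3·0; 6·1 + 6·0 + 7·0) = (9, 4, 6)
w2 = Bw1 = (9·9 + 6·4 + 3·6; 4·9 + 7·4 + 3·6; 6·9 + 6·4 + 7·6) = (123, 82, 120)
Bw2 = (1959, 1426, 2070)
w2·Bw2 = 606289; w2·w2 = 36253; μ ≈ 606289/36253 = 16.7238

16.7238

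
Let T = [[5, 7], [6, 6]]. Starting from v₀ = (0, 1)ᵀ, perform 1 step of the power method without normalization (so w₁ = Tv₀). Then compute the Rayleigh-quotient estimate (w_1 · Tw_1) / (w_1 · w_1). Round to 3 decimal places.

λ ≈ 11.847

w1 = Tv₀ = (7, 6)
Tw1 = (77, 78)
w1·Tw1 = 7·77 + 6·78 = 1007; w1·w1 = 7·7 + 6·6 = 85
λ ≈ 1007/85 = 11.847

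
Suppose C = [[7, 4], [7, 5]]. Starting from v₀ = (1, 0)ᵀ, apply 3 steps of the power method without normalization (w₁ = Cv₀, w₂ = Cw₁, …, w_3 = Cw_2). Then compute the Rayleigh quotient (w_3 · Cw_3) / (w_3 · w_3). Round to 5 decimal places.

w1 = Cv₀ = (7·1 + 4·0; 7·1 + 5·0) = (7, 7)
w2 = Cw1 = (7·7 + 4·7; 7·7 + 5·7) = (77, 84)
w3 = Cw2 = (875, 959)
Cw3 = (9961, 10920)
w3·Cw3 = 875·9961 + 959·10920 = 19188155; w3·w3 = 875·875 + 959·959 = 1685306
λ ≈ 19188155/1685306 = 11.38556

λ ≈ 11.38556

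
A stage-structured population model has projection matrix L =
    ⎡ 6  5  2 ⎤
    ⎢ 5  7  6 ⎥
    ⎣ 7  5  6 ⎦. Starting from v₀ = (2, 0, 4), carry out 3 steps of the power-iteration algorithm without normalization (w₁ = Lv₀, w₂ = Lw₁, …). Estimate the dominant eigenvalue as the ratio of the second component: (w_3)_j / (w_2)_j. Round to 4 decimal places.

w1 = Lv₀ = (20, 34, 38)
w2 = Lw1 = (366, 566, 538)
w3 = Lw2 = (6102, 9020, 8620)
Ratio at component: 9020 / 566 = 15.9364

λ ≈ 15.9364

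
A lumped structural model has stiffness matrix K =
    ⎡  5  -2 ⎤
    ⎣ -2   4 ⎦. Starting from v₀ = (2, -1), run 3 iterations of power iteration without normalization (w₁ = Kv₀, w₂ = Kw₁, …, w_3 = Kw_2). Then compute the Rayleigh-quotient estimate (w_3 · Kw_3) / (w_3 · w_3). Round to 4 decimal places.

λ ≈ 6.5611

w1 = Kv₀ = (12, -8)
w2 = Kw1 = (76, -56)
w3 = Kw2 = (492, -376)
Kw3 = (3212, -2488)
w3·Kw3 = 492·3212 + (-376)·(-2488) = 2515792; w3·w3 = 492·492 + (-376)·(-376) = 383440
λ ≈ 2515792/383440 = 6.5611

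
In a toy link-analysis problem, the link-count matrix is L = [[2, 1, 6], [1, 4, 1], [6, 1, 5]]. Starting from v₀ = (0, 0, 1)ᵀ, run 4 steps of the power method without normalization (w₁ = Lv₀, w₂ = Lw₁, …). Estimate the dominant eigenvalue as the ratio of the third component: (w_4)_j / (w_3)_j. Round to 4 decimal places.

w1 = Lv₀ = (2·0 + 1·0 + 6·1; 1·0 + 4·0 + 1·1; 6·0 + 1·0 + 5·1) = (6, 1, 5)
w2 = Lw1 = (2·6 + 1·1 + 6·5; 1·6 + 4·1 + 1·5; 6·6 + 1·1 + 5·5) = (43, 15, 62)
w3 = Lw2 = (473, 165, 583)
w4 = Lw3 = (4609, 1716, 5918)
Ratio at component: 5918 / 583 = 10.1509

10.1509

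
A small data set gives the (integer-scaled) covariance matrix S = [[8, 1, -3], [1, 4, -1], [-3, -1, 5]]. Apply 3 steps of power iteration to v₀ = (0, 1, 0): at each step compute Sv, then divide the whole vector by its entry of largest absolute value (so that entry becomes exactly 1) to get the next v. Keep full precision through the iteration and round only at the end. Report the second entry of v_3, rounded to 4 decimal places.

Sv0 = (1.00000, 4.00000, -1.00000); divide by 4.00000 → v1 = (0.25000, 1.00000, -0.25000)
Sv1 = (3.75000, 4.50000, -3.00000); divide by 4.50000 → v2 = (0.83333, 1.00000, -0.66667)
Sv2 = (9.66667, 5.50000, -6.83333); divide by 9.66667 → v3 = (1.00000, 0.56897, -0.70690)
Requested entry of v3: 99/174 = 0.5690

0.5690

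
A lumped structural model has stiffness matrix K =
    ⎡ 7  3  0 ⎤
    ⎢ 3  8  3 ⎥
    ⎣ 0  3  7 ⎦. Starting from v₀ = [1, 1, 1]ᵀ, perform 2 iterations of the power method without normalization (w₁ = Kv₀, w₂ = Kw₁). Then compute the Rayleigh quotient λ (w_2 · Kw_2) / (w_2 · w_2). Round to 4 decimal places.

w1 = Kv₀ = (10, 14, 10)
w2 = Kw1 = (112, 172, 112)
Kw2 = (1300, 2048, 1300)
w2·Kw2 = 112·1300 + 172·2048 + 112·1300 = 643456; w2·w2 = 112·112 + 172·172 + 112·112 = 54672
λ ≈ 643456/54672 = 11.7694

11.7694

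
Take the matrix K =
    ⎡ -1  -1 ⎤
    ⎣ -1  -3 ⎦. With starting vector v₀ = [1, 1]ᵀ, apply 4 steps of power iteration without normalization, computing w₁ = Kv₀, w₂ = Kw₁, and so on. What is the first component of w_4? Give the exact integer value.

w1 = Kv₀ = ((-1)·1 + (-1)·1; (-1)·1 + (-3)·1) = (-2, -4)
w2 = Kw1 = ((-1)·(-2) + (-1)·(-4); (-1)·(-2) + (-3)·(-4)) = (6, 14)
w3 = Kw2 = (-20, -48)
w4 = Kw3 = (68, 164)
The requested component of w4 is 68.

68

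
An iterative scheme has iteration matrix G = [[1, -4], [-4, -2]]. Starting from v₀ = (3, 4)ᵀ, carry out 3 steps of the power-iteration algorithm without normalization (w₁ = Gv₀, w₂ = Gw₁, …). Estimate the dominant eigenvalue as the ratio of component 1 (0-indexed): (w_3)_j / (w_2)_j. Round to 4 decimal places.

λ ≈ -4.9130

w1 = Gv₀ = (-13, -20)
w2 = Gw1 = (67, 92)
w3 = Gw2 = (-301, -452)
Ratio at component: -452 / 92 = -4.9130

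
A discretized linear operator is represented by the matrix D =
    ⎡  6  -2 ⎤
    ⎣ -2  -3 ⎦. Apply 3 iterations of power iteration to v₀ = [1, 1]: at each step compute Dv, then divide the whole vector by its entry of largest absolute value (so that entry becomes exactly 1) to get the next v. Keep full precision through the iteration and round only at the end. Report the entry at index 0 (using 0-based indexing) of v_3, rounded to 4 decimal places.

1.0000

Dv0 = (4.00000, -5.00000); divide by -5.00000 → v1 = (-0.80000, 1.00000)
Dv1 = (-6.80000, -1.40000); divide by -6.80000 → v2 = (1.00000, 0.20588)
Dv2 = (5.58824, -2.61765); divide by 5.58824 → v3 = (1.00000, -0.46842)
Requested entry of v3: 190/190 = 1.0000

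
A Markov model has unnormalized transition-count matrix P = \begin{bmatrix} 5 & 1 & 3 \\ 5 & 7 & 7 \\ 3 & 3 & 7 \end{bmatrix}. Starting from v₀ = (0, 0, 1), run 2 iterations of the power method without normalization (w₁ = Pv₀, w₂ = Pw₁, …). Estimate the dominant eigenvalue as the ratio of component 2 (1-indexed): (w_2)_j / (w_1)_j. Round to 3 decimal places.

λ ≈ 16.143

w1 = Pv₀ = (5·0 + 1·0 + 3·1; 5·0 + 7·0 + 7·1; 3·0 + 3·0 + 7·1) = (3, 7, 7)
w2 = Pw1 = (5·3 + 1·7 + 3·7; 5·3 + 7·7 + 7·7; 3·3 + 3·7 + 7·7) = (43, 113, 79)
Ratio at component: 113 / 7 = 16.143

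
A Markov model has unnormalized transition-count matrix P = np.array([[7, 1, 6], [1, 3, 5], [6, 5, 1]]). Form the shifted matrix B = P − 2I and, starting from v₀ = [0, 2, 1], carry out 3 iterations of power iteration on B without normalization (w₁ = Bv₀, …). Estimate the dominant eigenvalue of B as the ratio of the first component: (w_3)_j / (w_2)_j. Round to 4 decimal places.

μ ≈ 9.9901

B = P − 2I has rows (5, 1, 6); (1, 1, 5); (6, 5, -1)
w1 = Bv₀ = (5·0 + 1·2 + 6·1; 1·0 + 1·2 + 5·1; 6·0 + 5·2 + (-1)·1) = (8, 7, 9)
w2 = Bw1 = (5·8 + 1·7 + 6·9; 1·8 + 1·7 + 5·9; 6·8 + 5·7 + (-1)·9) = (101, 60, 74)
w3 = Bw2 = (1009, 531, 832)
Ratio: 1009/101 = 9.9901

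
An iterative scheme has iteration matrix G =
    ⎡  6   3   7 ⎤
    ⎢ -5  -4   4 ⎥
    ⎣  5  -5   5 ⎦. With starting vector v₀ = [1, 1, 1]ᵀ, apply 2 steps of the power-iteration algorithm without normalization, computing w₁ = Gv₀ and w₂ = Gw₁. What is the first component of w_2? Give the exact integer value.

116

w1 = Gv₀ = (6·1 + 3·1 + 7·1; (-5)·1 + (-4)·1 + 4·1; 5·1 + (-5)·1 + 5·1) = (16, -5, 5)
w2 = Gw1 = (6·16 + 3·(-5) + 7·5; (-5)·16 + (-4)·(-5) + 4·5; 5·16 + (-5)·(-5) + 5·5) = (116, -40, 130)
The requested component of w2 is 116.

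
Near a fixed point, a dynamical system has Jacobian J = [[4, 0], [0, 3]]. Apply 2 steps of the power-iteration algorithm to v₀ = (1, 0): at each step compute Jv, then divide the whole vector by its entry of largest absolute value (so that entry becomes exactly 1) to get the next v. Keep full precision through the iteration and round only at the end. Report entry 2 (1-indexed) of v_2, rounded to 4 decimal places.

Jv0 = (4.00000, 0.00000); divide by 4.00000 → v1 = (1.00000, 0.00000)
Jv1 = (4.00000, 0.00000); divide by 4.00000 → v2 = (1.00000, 0.00000)
Requested entry of v2: 0/16 = 0.0000

0.0000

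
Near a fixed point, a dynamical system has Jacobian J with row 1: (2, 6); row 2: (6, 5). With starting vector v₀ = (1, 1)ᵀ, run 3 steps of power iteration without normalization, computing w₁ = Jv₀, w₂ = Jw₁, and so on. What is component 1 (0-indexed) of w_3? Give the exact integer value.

1007

w1 = Jv₀ = (2·1 + 6·1; 6·1 + 5·1) = (8, 11)
w2 = Jw1 = (2·8 + 6·11; 6·8 + 5·11) = (82, 103)
w3 = Jw2 = (782, 1007)
The requested component of w3 is 1007.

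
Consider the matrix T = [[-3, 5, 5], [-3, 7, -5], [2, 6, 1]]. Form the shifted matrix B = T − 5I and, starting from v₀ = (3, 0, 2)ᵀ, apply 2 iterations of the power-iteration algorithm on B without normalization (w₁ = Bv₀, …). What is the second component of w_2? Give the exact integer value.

B = T − 5I has rows (-8, 5, 5); (-3, 2, -5); (2, 6, -4)
w1 = Bv₀ = ((-8)·3 + 5·0 + 5·2; (-3)·3 + 2·0 + (-5)·2; 2·3 + 6·0 + (-4)·2) = (-14, -19, -2)
w2 = Bw1 = ((-8)·(-14) + 5·(-19) + 5·(-2); (-3)·(-14) + 2·(-19) + (-5)·(-2); 2·(-14) + 6·(-19) + (-4)·(-2)) = (7, 14, -134)
Requested component of w2: 14

14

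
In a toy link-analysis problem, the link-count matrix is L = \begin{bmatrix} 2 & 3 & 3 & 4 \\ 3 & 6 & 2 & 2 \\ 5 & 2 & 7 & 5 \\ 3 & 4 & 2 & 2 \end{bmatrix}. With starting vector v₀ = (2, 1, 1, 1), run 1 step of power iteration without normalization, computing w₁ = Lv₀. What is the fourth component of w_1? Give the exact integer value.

14

w1 = Lv₀ = (14, 16, 24, 14)
The requested component of w1 is 14.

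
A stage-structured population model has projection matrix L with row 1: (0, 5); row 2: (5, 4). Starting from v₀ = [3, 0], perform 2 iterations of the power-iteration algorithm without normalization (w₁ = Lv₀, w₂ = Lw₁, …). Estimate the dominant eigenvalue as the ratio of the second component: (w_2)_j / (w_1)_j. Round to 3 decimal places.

w1 = Lv₀ = (0·3 + 5·0; 5·3 + 4·0) = (0, 15)
w2 = Lw1 = (0·0 + 5·15; 5·0 + 4·15) = (75, 60)
Ratio at component: 60 / 15 = 4.000

4.000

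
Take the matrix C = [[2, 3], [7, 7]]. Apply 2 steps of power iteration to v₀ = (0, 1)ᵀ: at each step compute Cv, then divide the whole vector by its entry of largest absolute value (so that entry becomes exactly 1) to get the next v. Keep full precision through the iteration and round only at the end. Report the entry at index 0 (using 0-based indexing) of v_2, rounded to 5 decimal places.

0.38571

Cv0 = (3.000000, 7.000000); divide by 7.000000 → v1 = (0.428571, 1.000000)
Cv1 = (3.857143, 10.000000); divide by 10.000000 → v2 = (0.385714, 1.000000)
Requested entry of v2: 27/70 = 0.38571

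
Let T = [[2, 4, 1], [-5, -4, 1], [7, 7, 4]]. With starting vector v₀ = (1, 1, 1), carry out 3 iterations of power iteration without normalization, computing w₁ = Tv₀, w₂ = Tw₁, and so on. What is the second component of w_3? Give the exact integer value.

w1 = Tv₀ = (2·1 + 4·1 + 1·1; (-5)·1 + (-4)·1 + 1·1; 7·1 + 7·1 + 4·1) = (7, -8, 18)
w2 = Tw1 = (2·7 + 4·(-8) + 1·18; (-5)·7 + (-4)·(-8) + 1·18; 7·7 + 7·(-8) + 4·18) = (0, 15, 65)
w3 = Tw2 = (125, 5, 365)
The requested component of w3 is 5.

5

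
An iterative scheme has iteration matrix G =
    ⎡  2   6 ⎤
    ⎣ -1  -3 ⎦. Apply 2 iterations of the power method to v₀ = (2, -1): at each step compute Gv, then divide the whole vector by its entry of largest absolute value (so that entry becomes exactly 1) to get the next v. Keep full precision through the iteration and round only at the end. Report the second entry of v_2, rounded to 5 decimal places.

-0.50000

Gv0 = (-2.000000, 1.000000); divide by -2.000000 → v1 = (1.000000, -0.500000)
Gv1 = (-1.000000, 0.500000); divide by -1.000000 → v2 = (1.000000, -0.500000)
Requested entry of v2: -1/2 = -0.50000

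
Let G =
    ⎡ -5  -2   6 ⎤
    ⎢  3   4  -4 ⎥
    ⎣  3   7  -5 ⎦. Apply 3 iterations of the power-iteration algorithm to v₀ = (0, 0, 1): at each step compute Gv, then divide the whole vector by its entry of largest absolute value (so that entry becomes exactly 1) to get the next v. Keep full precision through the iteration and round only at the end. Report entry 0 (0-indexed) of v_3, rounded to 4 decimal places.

Gv0 = (6.00000, -4.00000, -5.00000); divide by 6.00000 → v1 = (1.00000, -0.66667, -0.83333)
Gv1 = (-8.66667, 3.66667, 2.50000); divide by -8.66667 → v2 = (1.00000, -0.42308, -0.28846)
Gv2 = (-5.88462, 2.46154, 1.48077); divide by -5.88462 → v3 = (1.00000, -0.41830, -0.25163)
Requested entry of v3: 306/306 = 1.0000

1.0000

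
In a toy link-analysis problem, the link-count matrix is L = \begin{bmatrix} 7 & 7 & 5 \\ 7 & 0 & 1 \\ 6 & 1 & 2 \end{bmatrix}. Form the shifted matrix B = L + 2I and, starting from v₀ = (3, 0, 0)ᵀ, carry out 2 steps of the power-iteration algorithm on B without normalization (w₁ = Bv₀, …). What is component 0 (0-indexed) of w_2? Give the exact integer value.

480

B = L + 2I has rows (9, 7, 5); (7, 2, 1); (6, 1, 4)
w1 = Bv₀ = (9·3 + 7·0 + 5·0; 7·3 + 2·0 + 1·0; 6·3 + 1·0 + 4·0) = (27, 21, 18)
w2 = Bw1 = (9·27 + 7·21 + 5·18; 7·27 + 2·21 + 1·18; 6·27 + 1·21 + 4·18) = (480, 249, 255)
Requested component of w2: 480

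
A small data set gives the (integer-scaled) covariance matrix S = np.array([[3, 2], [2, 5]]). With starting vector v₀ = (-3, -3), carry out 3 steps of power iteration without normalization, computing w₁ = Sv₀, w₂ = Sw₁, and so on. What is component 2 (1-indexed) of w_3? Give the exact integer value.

-849

w1 = Sv₀ = (-15, -21)
w2 = Sw1 = (-87, -135)
w3 = Sw2 = (-531, -849)
The requested component of w3 is -849.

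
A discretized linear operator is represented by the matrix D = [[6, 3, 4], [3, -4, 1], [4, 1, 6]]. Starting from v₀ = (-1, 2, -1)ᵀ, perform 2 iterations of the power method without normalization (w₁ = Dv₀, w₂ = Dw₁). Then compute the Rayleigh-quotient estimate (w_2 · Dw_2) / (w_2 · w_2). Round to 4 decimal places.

w1 = Dv₀ = (-4, -12, -8)
w2 = Dw1 = (-92, 28, -76)
Dw2 = (-772, -464, -796)
w2·Dw2 = (-92)·(-772) + 28·(-464) + (-76)·(-796) = 118528; w2·w2 = (-92)·(-92) + 28·28 + (-76)·(-76) = 15024
λ ≈ 118528/15024 = 7.8892

7.8892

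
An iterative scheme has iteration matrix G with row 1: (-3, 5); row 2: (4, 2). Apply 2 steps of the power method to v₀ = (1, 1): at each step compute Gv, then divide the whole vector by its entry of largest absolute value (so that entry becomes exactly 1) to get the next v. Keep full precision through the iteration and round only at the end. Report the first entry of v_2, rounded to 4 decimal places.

1.0000

Gv0 = (2.00000, 6.00000); divide by 6.00000 → v1 = (0.33333, 1.00000)
Gv1 = (4.00000, 3.33333); divide by 4.00000 → v2 = (1.00000, 0.83333)
Requested entry of v2: 24/24 = 1.0000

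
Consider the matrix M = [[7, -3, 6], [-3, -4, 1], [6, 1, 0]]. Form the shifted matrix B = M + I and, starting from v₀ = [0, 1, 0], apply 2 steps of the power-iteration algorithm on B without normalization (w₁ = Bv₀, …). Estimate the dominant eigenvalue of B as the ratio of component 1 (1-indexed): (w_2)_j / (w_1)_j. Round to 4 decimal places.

3.0000

B = M + I has rows (8, -3, 6); (-3, -3, 1); (6, 1, 1)
w1 = Bv₀ = (-3, -3, 1)
w2 = Bw1 = (-9, 19, -20)
Ratio: -9/-3 = 3.0000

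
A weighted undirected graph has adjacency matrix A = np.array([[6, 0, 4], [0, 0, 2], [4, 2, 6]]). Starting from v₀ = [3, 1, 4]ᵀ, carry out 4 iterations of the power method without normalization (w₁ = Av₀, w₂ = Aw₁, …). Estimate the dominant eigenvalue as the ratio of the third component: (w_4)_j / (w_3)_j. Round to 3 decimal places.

w1 = Av₀ = (6·3 + 0·1 + 4·4; 0·3 + 0·1 + 2·4; 4·3 + 2·1 + 6·4) = (34, 8, 38)
w2 = Aw1 = (6·34 + 0·8 + 4·38; 0·34 + 0·8 + 2·38; 4·34 + 2·8 + 6·38) = (356, 76, 380)
w3 = Aw2 = (3656, 760, 3856)
w4 = Aw3 = (37360, 7712, 39280)
Ratio at component: 39280 / 3856 = 10.187

10.187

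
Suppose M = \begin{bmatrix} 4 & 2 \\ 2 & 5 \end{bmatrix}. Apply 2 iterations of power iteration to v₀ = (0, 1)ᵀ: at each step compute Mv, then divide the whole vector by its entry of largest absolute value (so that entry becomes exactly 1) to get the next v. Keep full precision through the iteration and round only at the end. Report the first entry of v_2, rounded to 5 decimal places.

0.62069

Mv0 = (2.000000, 5.000000); divide by 5.000000 → v1 = (0.400000, 1.000000)
Mv1 = (3.600000, 5.800000); divide by 5.800000 → v2 = (0.620690, 1.000000)
Requested entry of v2: 18/29 = 0.62069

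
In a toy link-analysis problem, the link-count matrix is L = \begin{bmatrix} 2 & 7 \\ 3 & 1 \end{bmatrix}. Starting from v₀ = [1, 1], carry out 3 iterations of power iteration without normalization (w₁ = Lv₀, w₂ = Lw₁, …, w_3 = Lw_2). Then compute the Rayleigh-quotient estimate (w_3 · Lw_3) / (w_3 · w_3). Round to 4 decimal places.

5.9797

w1 = Lv₀ = (9, 4)
w2 = Lw1 = (46, 31)
w3 = Lw2 = (309, 169)
Lw3 = (1801, 1096)
w3·Lw3 = 309·1801 + 169·1096 = 741733; w3·w3 = 309·309 + 169·169 = 124042
λ ≈ 741733/124042 = 5.9797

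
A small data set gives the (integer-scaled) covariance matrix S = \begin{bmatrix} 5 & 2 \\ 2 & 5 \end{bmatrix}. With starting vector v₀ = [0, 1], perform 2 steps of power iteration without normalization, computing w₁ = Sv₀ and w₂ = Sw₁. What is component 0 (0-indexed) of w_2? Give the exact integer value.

20

w1 = Sv₀ = (5·0 + 2·1; 2·0 + 5·1) = (2, 5)
w2 = Sw1 = (5·2 + 2·5; 2·2 + 5·5) = (20, 29)
The requested component of w2 is 20.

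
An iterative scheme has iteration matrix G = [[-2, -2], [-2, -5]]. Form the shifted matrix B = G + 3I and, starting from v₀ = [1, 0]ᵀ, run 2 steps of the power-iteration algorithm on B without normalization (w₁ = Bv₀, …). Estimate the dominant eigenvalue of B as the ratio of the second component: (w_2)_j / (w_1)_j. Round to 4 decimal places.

B = G + 3I has rows (1, -2); (-2, -2)
w1 = Bv₀ = (1·1 + (-2)·0; (-2)·1 + (-2)·0) = (1, -2)
w2 = Bw1 = (1·1 + (-2)·(-2); (-2)·1 + (-2)·(-2)) = (5, 2)
Ratio: 2/-2 = -1.0000

μ ≈ -1.0000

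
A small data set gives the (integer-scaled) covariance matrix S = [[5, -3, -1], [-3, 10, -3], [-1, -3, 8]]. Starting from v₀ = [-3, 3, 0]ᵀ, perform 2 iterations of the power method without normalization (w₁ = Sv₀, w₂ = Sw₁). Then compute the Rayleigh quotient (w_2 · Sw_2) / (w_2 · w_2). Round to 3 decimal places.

w1 = Sv₀ = (5·(-3) + (-3)·3 + (-1)·0; (-3)·(-3) + 10·3 + (-3)·0; (-1)·(-3) + (-3)·3 + 8·0) = (-24, 39, -6)
w2 = Sw1 = (5·(-24) + (-3)·39 + (-1)·(-6); (-3)·(-24) + 10·39 + (-3)·(-6); (-1)·(-24) + (-3)·39 + 8·(-6)) = (-231, 480, -141)
Sw2 = (-2454, 5916, -2337)
w2·Sw2 = (-231)·(-2454) + 480·5916 + (-141)·(-2337) = 3736071; w2·w2 = (-231)·(-231) + 480·480 + (-141)·(-141) = 303642
λ ≈ 3736071/303642 = 12.304

λ ≈ 12.304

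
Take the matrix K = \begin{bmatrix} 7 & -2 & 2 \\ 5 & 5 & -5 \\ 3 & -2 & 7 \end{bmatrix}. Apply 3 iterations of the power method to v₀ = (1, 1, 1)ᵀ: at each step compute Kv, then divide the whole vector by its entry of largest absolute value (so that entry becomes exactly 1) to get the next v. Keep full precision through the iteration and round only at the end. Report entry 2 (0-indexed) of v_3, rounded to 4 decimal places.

Kv0 = (7.00000, 5.00000, 8.00000); divide by 8.00000 → v1 = (0.87500, 0.62500, 1.00000)
Kv1 = (6.87500, 2.50000, 8.37500); divide by 8.37500 → v2 = (0.82090, 0.29851, 1.00000)
Kv2 = (7.14925, 0.59701, 8.86567); divide by 8.86567 → v3 = (0.80640, 0.06734, 1.00000)
Requested entry of v3: 594/594 = 1.0000

1.0000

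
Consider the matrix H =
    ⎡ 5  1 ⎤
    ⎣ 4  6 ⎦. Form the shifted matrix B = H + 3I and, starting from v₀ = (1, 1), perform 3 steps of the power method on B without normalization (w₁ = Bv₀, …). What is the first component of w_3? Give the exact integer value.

833

B = H + 3I has rows (8, 1); (4, 9)
w1 = Bv₀ = (8·1 + 1·1; 4·1 + 9·1) = (9, 13)
w2 = Bw1 = (8·9 + 1·13; 4·9 + 9·13) = (85, 153)
w3 = Bw2 = (833, 1717)
Requested component of w3: 833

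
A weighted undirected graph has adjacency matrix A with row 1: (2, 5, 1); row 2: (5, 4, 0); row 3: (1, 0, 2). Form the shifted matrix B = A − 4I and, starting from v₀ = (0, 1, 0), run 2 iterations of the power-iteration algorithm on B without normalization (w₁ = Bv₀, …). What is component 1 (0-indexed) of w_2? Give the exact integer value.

25

B = A − 4I has rows (-2, 5, 1); (5, 0, 0); (1, 0, -2)
w1 = Bv₀ = ((-2)·0 + 5·1 + 1·0; 5·0 + 0·1 + 0·0; 1·0 + 0·1 + (-2)·0) = (5, 0, 0)
w2 = Bw1 = ((-2)·5 + 5·0 + 1·0; 5·5 + 0·0 + 0·0; 1·5 + 0·0 + (-2)·0) = (-10, 25, 5)
Requested component of w2: 25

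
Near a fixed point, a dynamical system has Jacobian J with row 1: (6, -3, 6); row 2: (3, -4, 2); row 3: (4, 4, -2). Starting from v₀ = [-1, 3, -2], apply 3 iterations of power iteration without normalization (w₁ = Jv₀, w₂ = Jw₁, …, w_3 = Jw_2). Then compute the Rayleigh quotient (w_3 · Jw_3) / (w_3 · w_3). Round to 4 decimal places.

1.9031

w1 = Jv₀ = (-27, -19, 12)
w2 = Jw1 = (-33, 19, -208)
w3 = Jw2 = (-1503, -591, 360)
Jw3 = (-5085, -1425, -9096)
w3·Jw3 = (-1503)·(-5085) + (-591)·(-1425) + 360·(-9096) = 5210370; w3·w3 = (-1503)·(-1503) + (-591)·(-591) + 360·360 = 2737890
λ ≈ 5210370/2737890 = 1.9031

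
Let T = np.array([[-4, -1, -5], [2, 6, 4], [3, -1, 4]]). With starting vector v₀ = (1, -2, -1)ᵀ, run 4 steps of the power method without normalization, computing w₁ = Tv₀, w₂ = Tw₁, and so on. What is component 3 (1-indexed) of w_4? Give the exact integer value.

887

w1 = Tv₀ = (3, -14, 1)
w2 = Tw1 = (-3, -74, 27)
w3 = Tw2 = (-49, -342, 173)
w4 = Tw3 = (-327, -1458, 887)
The requested component of w4 is 887.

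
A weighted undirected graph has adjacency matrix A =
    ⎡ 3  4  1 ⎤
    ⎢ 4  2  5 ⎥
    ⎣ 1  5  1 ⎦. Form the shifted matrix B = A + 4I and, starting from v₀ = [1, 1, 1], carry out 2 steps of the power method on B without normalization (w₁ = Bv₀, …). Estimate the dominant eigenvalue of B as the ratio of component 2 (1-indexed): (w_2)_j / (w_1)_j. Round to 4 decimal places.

12.8667

B = A + 4I has rows (7, 4, 1); (4, 6, 5); (1, 5, 5)
w1 = Bv₀ = (7·1 + 4·1 + 1·1; 4·1 + 6·1 + 5·1; 1·1 + 5·1 + 5·1) = (12, 15, 11)
w2 = Bw1 = (7·12 + 4·15 + 1·11; 4·12 + 6·15 + 5·11; 1·12 + 5·15 + 5·11) = (155, 193, 142)
Ratio: 193/15 = 12.8667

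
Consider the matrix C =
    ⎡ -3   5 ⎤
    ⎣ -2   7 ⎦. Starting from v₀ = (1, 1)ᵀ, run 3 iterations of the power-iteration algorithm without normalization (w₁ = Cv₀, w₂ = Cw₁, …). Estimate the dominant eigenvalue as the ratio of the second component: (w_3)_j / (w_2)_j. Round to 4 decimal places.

λ ≈ 5.7742

w1 = Cv₀ = ((-3)·1 + 5·1; (-2)·1 + 7·1) = (2, 5)
w2 = Cw1 = ((-3)·2 + 5·5; (-2)·2 + 7·5) = (19, 31)
w3 = Cw2 = (98, 179)
Ratio at component: 179 / 31 = 5.7742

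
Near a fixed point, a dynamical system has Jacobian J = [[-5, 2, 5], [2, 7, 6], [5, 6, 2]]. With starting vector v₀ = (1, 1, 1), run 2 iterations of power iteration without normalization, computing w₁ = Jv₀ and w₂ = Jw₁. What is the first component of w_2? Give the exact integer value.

w1 = Jv₀ = ((-5)·1 + 2·1 + 5·1; 2·1 + 7·1 + 6·1; 5·1 + 6·1 + 2·1) = (2, 15, 13)
w2 = Jw1 = ((-5)·2 + 2·15 + 5·13; 2·2 + 7·15 + 6·13; 5·2 + 6·15 + 2·13) = (85, 187, 126)
The requested component of w2 is 85.

85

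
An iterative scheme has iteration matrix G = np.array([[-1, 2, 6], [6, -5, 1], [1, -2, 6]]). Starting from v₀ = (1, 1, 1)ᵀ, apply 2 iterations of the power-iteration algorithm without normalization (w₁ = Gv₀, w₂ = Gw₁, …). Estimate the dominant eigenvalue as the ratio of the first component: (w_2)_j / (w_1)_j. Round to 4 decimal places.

w1 = Gv₀ = ((-1)·1 + 2·1 + 6·1; 6·1 + (-5)·1 + 1·1; 1·1 + (-2)·1 + 6·1) = (7, 2, 5)
w2 = Gw1 = ((-1)·7 + 2·2 + 6·5; 6·7 + (-5)·2 + 1·5; 1·7 + (-2)·2 + 6·5) = (27, 37, 33)
Ratio at component: 27 / 7 = 3.8571

λ ≈ 3.8571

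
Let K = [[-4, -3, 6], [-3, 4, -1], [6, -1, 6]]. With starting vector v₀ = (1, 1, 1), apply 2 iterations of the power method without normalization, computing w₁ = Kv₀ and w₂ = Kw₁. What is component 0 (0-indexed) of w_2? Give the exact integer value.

w1 = Kv₀ = ((-4)·1 + (-3)·1 + 6·1; (-3)·1 + 4·1 + (-1)·1; 6·1 + (-1)·1 + 6·1) = (-1, 0, 11)
w2 = Kw1 = ((-4)·(-1) + (-3)·0 + 6·11; (-3)·(-1) + 4·0 + (-1)·11; 6·(-1) + (-1)·0 + 6·11) = (70, -8, 60)
The requested component of w2 is 70.

70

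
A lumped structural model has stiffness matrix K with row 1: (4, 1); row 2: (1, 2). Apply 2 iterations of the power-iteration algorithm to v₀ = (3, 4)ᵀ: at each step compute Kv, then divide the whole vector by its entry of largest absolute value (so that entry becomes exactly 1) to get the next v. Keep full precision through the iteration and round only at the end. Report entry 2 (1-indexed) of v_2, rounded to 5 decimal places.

0.50667

Kv0 = (16.000000, 11.000000); divide by 16.000000 → v1 = (1.000000, 0.687500)
Kv1 = (4.687500, 2.375000); divide by 4.687500 → v2 = (1.000000, 0.506667)
Requested entry of v2: 38/75 = 0.50667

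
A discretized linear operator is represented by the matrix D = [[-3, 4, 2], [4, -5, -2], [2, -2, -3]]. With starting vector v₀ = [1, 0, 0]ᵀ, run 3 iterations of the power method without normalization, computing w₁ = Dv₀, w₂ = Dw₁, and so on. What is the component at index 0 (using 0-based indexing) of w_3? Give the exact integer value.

w1 = Dv₀ = ((-3)·1 + 4·0 + 2·0; 4·1 + (-5)·0 + (-2)·0; 2·1 + (-2)·0 + (-3)·0) = (-3, 4, 2)
w2 = Dw1 = ((-3)·(-3) + 4·4 + 2·2; 4·(-3) + (-5)·4 + (-2)·2; 2·(-3) + (-2)·4 + (-3)·2) = (29, -36, -20)
w3 = Dw2 = (-271, 336, 190)
The requested component of w3 is -271.

-271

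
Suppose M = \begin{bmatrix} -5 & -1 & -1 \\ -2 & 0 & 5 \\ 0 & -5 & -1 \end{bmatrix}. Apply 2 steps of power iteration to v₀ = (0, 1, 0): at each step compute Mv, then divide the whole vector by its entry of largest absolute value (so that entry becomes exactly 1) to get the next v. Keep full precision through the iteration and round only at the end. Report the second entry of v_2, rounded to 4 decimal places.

Mv0 = (-1.00000, 0.00000, -5.00000); divide by -5.00000 → v1 = (0.20000, 0.00000, 1.00000)
Mv1 = (-2.00000, 4.60000, -1.00000); divide by 4.60000 → v2 = (-0.43478, 1.00000, -0.21739)
Requested entry of v2: -23/-23 = 1.0000

1.0000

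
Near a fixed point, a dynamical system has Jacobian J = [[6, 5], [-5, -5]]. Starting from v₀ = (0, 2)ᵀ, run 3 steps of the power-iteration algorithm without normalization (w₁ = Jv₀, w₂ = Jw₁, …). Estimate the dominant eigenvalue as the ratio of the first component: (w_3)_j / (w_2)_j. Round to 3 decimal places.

w1 = Jv₀ = (6·0 + 5·2; (-5)·0 + (-5)·2) = (10, -10)
w2 = Jw1 = (6·10 + 5·(-10); (-5)·10 + (-5)·(-10)) = (10, 0)
w3 = Jw2 = (60, -50)
Ratio at component: 60 / 10 = 6.000

6.000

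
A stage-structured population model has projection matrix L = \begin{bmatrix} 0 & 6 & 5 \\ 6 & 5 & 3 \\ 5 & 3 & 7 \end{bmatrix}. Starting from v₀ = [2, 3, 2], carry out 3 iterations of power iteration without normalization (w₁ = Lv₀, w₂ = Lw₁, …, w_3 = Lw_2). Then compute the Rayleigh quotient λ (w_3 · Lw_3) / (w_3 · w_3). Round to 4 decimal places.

13.5112

w1 = Lv₀ = (0·2 + 6·3 + 5·2; 6·2 + 5·3 + 3·2; 5·2 + 3·3 + 7·2) = (28, 33, 33)
w2 = Lw1 = (0·28 + 6·33 + 5·33; 6·28 + 5·33 + 3·33; 5·28 + 3·33 + 7·33) = (363, 432, 470)
w3 = Lw2 = (4942, 5748, 6401)
Lw3 = (66493, 77595, 86761)
w3·Lw3 = 4942·66493 + 5748·77595 + 6401·86761 = 1329981627; w3·w3 = 4942·4942 + 5748·5748 + 6401·6401 = 98435669
λ ≈ 1329981627/98435669 = 13.5112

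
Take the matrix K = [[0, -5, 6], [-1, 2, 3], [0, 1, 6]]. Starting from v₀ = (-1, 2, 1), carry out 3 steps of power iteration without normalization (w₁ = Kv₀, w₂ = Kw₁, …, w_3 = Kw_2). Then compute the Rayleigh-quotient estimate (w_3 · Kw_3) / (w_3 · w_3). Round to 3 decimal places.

w1 = Kv₀ = (0·(-1) + (-5)·2 + 6·1; (-1)·(-1) + 2·2 + 3·1; 0·(-1) + 1·2 + 6·1) = (-4, 8, 8)
w2 = Kw1 = (0·(-4) + (-5)·8 + 6·8; (-1)·(-4) + 2·8 + 3·8; 0·(-4) + 1·8 + 6·8) = (8, 44, 56)
w3 = Kw2 = (116, 248, 380)
Kw3 = (1040, 1520, 2528)
w3·Kw3 = 116·1040 + 248·1520 + 380·2528 = 1458240; w3·w3 = 116·116 + 248·248 + 380·380 = 219360
λ ≈ 1458240/219360 = 6.648

λ ≈ 6.648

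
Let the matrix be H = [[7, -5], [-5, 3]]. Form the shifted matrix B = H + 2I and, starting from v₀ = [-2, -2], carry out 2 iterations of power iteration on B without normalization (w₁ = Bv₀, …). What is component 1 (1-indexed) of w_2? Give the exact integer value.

B = H + 2I has rows (9, -5); (-5, 5)
w1 = Bv₀ = (9·(-2) + (-5)·(-2); (-5)·(-2) + 5·(-2)) = (-8, 0)
w2 = Bw1 = (9·(-8) + (-5)·0; (-5)·(-8) + 5·0) = (-72, 40)
Requested component of w2: -72

-72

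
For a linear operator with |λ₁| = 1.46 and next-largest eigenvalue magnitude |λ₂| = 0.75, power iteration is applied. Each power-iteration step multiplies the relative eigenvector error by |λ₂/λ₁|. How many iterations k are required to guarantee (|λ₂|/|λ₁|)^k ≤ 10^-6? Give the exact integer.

|λ₂/λ₁| = 0.75/1.46 = 0.51370
Need k ≥ ln(10^-6) / ln(0.51370) = -13.8155 / -0.6661 ≈ 20.740
Smallest integer k satisfying the bound: 21

21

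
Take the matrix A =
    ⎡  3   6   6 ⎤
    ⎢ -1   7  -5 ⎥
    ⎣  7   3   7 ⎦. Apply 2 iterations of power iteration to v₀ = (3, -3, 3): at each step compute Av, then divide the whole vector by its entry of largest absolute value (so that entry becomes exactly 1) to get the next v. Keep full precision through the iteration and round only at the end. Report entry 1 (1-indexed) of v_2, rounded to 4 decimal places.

Av0 = (9.00000, -39.00000, 33.00000); divide by -39.00000 → v1 = (-0.23077, 1.00000, -0.84615)
Av1 = (0.23077, 11.46154, -4.53846); divide by 11.46154 → v2 = (0.02013, 1.00000, -0.39597)
Requested entry of v2: -9/-447 = 0.0201

0.0201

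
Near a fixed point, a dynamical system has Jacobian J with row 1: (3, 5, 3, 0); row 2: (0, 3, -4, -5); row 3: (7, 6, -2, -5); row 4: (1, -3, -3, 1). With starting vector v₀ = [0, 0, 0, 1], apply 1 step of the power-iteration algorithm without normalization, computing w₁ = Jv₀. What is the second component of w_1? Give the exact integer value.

-5

w1 = Jv₀ = (3·0 + 5·0 + 3·0 + 0·1; 0·0 + 3·0 + (-4)·0 + (-5)·1; 7·0 + 6·0 + (-2)·0 + (-5)·1; 1·0 + (-3)·0 + (-3)·0 + 1·1) = (0, -5, -5, 1)
The requested component of w1 is -5.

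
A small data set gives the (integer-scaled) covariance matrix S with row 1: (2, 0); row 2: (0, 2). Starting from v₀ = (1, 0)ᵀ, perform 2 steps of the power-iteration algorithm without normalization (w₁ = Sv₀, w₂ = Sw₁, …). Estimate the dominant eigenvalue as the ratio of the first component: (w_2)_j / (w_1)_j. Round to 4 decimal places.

w1 = Sv₀ = (2, 0)
w2 = Sw1 = (4, 0)
Ratio at component: 4 / 2 = 2.0000

2.0000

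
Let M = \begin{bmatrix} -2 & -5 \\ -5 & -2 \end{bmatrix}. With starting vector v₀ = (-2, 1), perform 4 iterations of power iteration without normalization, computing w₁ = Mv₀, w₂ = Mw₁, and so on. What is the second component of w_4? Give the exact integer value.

-1079

w1 = Mv₀ = ((-2)·(-2) + (-5)·1; (-5)·(-2) + (-2)·1) = (-1, 8)
w2 = Mw1 = ((-2)·(-1) + (-5)·8; (-5)·(-1) + (-2)·8) = (-38, -11)
w3 = Mw2 = (131, 212)
w4 = Mw3 = (-1322, -1079)
The requested component of w4 is -1079.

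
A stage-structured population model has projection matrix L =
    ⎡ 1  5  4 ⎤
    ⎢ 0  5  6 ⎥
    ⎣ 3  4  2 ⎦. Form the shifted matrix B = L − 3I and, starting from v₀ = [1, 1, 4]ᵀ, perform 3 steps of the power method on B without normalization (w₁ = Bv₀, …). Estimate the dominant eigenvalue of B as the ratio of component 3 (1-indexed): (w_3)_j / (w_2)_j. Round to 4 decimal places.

2.7468

B = L − 3I has rows (-2, 5, 4); (0, 2, 6); (3, 4, -1)
w1 = Bv₀ = (19, 26, 3)
w2 = Bw1 = (104, 70, 158)
w3 = Bw2 = (774, 1088, 434)
Ratio: 434/158 = 2.7468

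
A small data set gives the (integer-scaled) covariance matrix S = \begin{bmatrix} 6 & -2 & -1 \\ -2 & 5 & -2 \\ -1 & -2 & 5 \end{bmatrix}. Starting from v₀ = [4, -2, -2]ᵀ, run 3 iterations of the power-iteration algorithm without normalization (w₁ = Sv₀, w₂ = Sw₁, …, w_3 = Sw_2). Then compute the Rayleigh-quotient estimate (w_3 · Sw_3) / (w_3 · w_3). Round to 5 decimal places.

w1 = Sv₀ = (6·4 + (-2)·(-2) + (-1)·(-2); (-2)·4 + 5·(-2) + (-2)·(-2); (-1)·4 + (-2)·(-2) + 5·(-2)) = (30, -14, -10)
w2 = Sw1 = (6·30 + (-2)·(-14) + (-1)·(-10); (-2)·30 + 5·(-14) + (-2)·(-10); (-1)·30 + (-2)·(-14) + 5·(-10)) = (218, -110, -52)
w3 = Sw2 = (1580, -882, -258)
Sw3 = (11502, -7054, -1106)
w3·Sw3 = 1580·11502 + (-882)·(-7054) + (-258)·(-1106) = 24680136; w3·w3 = 1580·1580 + (-882)·(-882) + (-258)·(-258) = 3340888
λ ≈ 24680136/3340888 = 7.38730

7.38730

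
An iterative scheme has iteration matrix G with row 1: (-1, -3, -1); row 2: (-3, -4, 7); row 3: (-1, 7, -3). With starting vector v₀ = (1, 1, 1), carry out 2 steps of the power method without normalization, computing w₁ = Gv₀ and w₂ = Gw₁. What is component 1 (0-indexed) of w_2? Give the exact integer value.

36

w1 = Gv₀ = (-5, 0, 3)
w2 = Gw1 = (2, 36, -4)
The requested component of w2 is 36.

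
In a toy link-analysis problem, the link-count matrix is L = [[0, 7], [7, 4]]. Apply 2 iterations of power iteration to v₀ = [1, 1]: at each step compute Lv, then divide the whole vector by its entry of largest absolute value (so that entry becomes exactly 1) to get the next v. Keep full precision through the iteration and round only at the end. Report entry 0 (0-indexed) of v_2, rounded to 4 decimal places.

0.8280

Lv0 = (7.00000, 11.00000); divide by 11.00000 → v1 = (0.63636, 1.00000)
Lv1 = (7.00000, 8.45455); divide by 8.45455 → v2 = (0.82796, 1.00000)
Requested entry of v2: 77/93 = 0.8280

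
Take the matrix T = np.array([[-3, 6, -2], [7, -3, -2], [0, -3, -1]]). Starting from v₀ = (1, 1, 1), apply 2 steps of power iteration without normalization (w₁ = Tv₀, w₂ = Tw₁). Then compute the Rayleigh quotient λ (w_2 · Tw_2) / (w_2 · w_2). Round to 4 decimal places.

λ ≈ 2.7620

w1 = Tv₀ = ((-3)·1 + 6·1 + (-2)·1; 7·1 + (-3)·1 + (-2)·1; 0·1 + (-3)·1 + (-1)·1) = (1, 2, -4)
w2 = Tw1 = ((-3)·1 + 6·2 + (-2)·(-4); 7·1 + (-3)·2 + (-2)·(-4); 0·1 + (-3)·2 + (-1)·(-4)) = (17, 9, -2)
Tw2 = (7, 96, -25)
w2·Tw2 = 17·7 + 9·96 + (-2)·(-25) = 1033; w2·w2 = 17·17 + 9·9 + (-2)·(-2) = 374
λ ≈ 1033/374 = 2.7620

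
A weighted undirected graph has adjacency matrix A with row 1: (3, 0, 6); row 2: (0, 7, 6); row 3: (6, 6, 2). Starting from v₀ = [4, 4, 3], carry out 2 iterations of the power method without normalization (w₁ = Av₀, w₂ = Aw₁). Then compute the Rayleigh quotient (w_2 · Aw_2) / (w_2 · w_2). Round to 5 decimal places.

w1 = Av₀ = (3·4 + 0·4 + 6·3; 0·4 + 7·4 + 6·3; 6·4 + 6·4 + 2·3) = (30, 46, 54)
w2 = Aw1 = (3·30 + 0·46 + 6·54; 0·30 + 7·46 + 6·54; 6·30 + 6·46 + 2·54) = (414, 646, 564)
Aw2 = (4626, 7906, 7488)
w2·Aw2 = 414·4626 + 646·7906 + 564·7488 = 11245672; w2·w2 = 414·414 + 646·646 + 564·564 = 906808
λ ≈ 11245672/906808 = 12.40138

λ ≈ 12.40138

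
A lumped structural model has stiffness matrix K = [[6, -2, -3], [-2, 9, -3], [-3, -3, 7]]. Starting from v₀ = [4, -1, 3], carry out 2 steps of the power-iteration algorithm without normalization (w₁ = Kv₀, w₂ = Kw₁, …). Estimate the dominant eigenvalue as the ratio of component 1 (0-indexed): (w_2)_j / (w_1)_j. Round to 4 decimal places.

λ ≈ 11.6923

w1 = Kv₀ = (6·4 + (-2)·(-1) + (-3)·3; (-2)·4 + 9·(-1) + (-3)·3; (-3)·4 + (-3)·(-1) + 7·3) = (17, -26, 12)
w2 = Kw1 = (6·17 + (-2)·(-26) + (-3)·12; (-2)·17 + 9·(-26) + (-3)·12; (-3)·17 + (-3)·(-26) + 7·12) = (118, -304, 111)
Ratio at component: -304 / -26 = 11.6923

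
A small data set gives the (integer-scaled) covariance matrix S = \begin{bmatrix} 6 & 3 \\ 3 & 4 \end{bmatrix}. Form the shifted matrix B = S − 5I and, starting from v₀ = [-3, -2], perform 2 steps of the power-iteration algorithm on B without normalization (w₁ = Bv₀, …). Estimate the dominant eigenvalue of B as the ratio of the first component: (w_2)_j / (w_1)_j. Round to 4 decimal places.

B = S − 5I has rows (1, 3); (3, -1)
w1 = Bv₀ = (1·(-3) + 3·(-2); 3·(-3) + (-1)·(-2)) = (-9, -7)
w2 = Bw1 = (1·(-9) + 3·(-7); 3·(-9) + (-1)·(-7)) = (-30, -20)
Ratio: -30/-9 = 3.3333

μ ≈ 3.3333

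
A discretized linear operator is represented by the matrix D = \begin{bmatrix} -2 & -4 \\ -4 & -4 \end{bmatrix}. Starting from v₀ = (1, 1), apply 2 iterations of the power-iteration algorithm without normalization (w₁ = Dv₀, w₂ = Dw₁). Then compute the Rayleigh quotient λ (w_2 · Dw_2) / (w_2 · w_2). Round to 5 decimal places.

λ ≈ -7.12303

w1 = Dv₀ = ((-2)·1 + (-4)·1; (-4)·1 + (-4)·1) = (-6, -8)
w2 = Dw1 = ((-2)·(-6) + (-4)·(-8); (-4)·(-6) + (-4)·(-8)) = (44, 56)
Dw2 = (-312, -400)
w2·Dw2 = 44·(-312) + 56·(-400) = -36128; w2·w2 = 44·44 + 56·56 = 5072
λ ≈ -36128/5072 = -7.12303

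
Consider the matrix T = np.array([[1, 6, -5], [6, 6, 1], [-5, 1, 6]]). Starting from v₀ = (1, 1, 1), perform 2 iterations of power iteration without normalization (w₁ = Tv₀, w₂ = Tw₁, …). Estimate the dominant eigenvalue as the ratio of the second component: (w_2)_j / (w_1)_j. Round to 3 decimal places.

λ ≈ 7.077

w1 = Tv₀ = (2, 13, 2)
w2 = Tw1 = (70, 92, 15)
Ratio at component: 92 / 13 = 7.077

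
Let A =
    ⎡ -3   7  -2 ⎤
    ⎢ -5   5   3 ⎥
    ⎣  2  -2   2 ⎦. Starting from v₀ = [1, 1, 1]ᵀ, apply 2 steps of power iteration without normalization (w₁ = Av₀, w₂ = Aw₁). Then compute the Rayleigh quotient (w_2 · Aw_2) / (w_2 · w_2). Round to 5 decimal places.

2.08943

w1 = Av₀ = (2, 3, 2)
w2 = Aw1 = (11, 11, 2)
Aw2 = (40, 6, 4)
w2·Aw2 = 11·40 + 11·6 + 2·4 = 514; w2·w2 = 11·11 + 11·11 + 2·2 = 246
λ ≈ 514/246 = 2.08943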